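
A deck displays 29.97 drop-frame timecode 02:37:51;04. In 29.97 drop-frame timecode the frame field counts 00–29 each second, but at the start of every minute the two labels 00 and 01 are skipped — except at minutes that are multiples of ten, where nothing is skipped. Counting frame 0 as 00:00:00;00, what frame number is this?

283850

Complete 10-minute blocks: 15, each 17982 frames → 269730.
Remaining 7 whole minutes in the current block: 1800 + 6 × 1798 = 12588 frames.
Within the current minute: 51 × 30 + 4 − 2 = 1532 (labels ;00/;01 skipped at this minute). Total = 269730 + 12588 + 1532 = 283850.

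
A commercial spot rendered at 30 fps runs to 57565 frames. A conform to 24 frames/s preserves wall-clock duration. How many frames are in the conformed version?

46052 frames

Target frames = source frames × (target rate / source rate) = 57565 × (24)/(30) = 57565 × 4/5 = 46052.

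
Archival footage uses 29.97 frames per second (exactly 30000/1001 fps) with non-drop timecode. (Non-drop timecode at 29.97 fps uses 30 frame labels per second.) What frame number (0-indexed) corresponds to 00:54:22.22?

frame 97882

Total seconds to the label: (0 × 3600 + 54 × 60 + 22) = 3262.
Frame index = 3262 × 30 + 22 = 97882.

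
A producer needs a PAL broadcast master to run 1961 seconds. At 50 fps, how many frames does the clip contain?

Frames = 1961 × 50 = 98050.

98050 frames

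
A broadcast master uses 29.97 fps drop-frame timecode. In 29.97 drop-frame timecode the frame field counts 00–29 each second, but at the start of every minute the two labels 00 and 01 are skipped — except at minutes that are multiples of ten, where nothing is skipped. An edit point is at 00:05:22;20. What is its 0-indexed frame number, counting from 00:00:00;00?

As if non-drop at 30 labels/s: (0 × 3600 + 5 × 60 + 22) × 30 + 20 = 9680.
Minute boundaries passed: 5; those not divisible by 10: 5 − 0 = 5; dropped labels = 2 × 5 = 10.
Actual frame index = 9680 − 10 = 9670.

9670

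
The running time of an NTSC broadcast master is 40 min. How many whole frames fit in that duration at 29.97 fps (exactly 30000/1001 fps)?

71928 frames

40 min = 2400 s.
Frames = 2400 × 30000/1001 = 72000000/1001 ≈ 71928.0719.
Complete frames: 71928.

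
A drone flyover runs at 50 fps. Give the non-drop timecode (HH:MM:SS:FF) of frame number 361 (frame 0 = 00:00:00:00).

00:00:07:11

361 ÷ 50 = 7 full seconds, remainder 11 frames.
7 s = 0 h 0 min 7 s.
Timecode: 00:00:07:11.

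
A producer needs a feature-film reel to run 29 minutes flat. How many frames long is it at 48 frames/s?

83520 frames

29 min = 1740 s.
Frames = 1740 × 48 = 83520.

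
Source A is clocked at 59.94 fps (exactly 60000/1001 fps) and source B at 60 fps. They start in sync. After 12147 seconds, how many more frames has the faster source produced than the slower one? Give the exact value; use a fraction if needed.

A emits 60000/1001 × 12147 = 728820000/1001 frames; B emits 60 × 12147 = 728820.
Difference = 728820/1001 frames (≈ 728.0919); B is ahead of A.

728820/1001 frames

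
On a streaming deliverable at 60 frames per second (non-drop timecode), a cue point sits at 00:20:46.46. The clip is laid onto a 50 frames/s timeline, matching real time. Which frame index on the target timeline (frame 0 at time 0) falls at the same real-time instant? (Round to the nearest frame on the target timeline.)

frame 62338

Source frame index: (0×3600 + 20×60 + 46) × 60 + 46 = 74806.
Real time: 74806 / (60) = 37403/30 s.
Target frame: (37403/30) × (50) = 187015/3 ≈ 62338.333 → 62338.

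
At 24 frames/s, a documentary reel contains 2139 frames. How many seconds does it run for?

Running time = 2139 / (24) = 89.125 s.

89.125 seconds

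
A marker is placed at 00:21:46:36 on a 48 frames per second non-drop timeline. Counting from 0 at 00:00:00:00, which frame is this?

Total seconds to the label: (0 × 3600 + 21 × 60 + 46) = 1306.
Frame index = 1306 × 48 + 36 = 62724.

frame 62724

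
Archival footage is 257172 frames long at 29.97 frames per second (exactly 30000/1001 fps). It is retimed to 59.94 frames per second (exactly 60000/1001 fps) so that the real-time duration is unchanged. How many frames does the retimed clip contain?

514344 frames

Frames at target rate = 257172 × (60000/1001) / (30000/1001) = 514344.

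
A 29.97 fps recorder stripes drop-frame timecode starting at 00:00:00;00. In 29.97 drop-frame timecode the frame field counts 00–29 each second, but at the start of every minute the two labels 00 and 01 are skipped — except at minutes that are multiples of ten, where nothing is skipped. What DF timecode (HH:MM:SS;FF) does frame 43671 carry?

00:24:17;05

Ten DF minutes hold 17982 frames, so frame 43671 lies in block 2 (frames 35964–53945) with 7707 frames into that block.
The block's first minute is 1800 frames and the rest 1798 each; 7707 frames reaches minute 4, so 2 × 18 + 4 × 2 = 44 labels have been skipped so far.
Adding those back, label number 43671 + 44 = 43715 at 30 labels/s is 1457 s + 5 f = 0 h 24 min 17 s frame 5, i.e. 00:24:17;05.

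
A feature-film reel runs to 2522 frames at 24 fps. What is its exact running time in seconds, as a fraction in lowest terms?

Running time = 2522 ÷ (24) = 2522 × 1/24 = 1261/12 s.

1261/12 seconds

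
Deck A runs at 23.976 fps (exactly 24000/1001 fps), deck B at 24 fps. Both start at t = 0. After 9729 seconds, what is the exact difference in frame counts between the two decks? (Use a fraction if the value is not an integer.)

A emits 24000/1001 × 9729 = 233496000/1001 frames; B emits 24 × 9729 = 233496.
Difference = 233496/1001 frames (≈ 233.2627); B is ahead of A.

233496/1001 frames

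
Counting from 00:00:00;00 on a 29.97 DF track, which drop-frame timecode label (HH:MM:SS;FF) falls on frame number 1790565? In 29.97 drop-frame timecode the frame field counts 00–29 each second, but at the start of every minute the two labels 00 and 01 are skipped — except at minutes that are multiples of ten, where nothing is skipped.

Each 10-minute DF block holds 10 × 60 × 30 − 9 × 2 = 17982 frames. 1790565 ÷ 17982 → 99 full blocks, remainder 10347.
Within the partial block the first minute is 1800 frames and each further minute 1798, so 5 further minute boundaries passed. Total skipped labels = 18 × 99 + 2 × 5 = 1792.
Non-drop label index = 1790565 + 1792 = 1792357; at 30 labels/s that is 16:35:45:07, i.e. DF 16:35:45;07.

16:35:45;07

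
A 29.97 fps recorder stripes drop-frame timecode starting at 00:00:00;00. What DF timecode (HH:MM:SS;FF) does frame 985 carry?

00:00:32;25

Ten DF minutes hold 17982 frames, so frame 985 lies in block 0 (frames 0–17981) with 985 frames into that block.
The block's first minute is 1800 frames and the rest 1798 each; 985 frames reaches minute 0, so 0 × 18 + 0 × 2 = 0 labels have been skipped so far.
Adding those back, label number 985 + 0 = 985 at 30 labels/s is 32 s + 25 f = 0 h 0 min 32 s frame 25, i.e. 00:00:32;25.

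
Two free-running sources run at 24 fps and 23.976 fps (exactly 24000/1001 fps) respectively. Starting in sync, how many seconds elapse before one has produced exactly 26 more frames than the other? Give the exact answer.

13013/12 seconds

The gap grows by |24000/1001 − 24| = 24/1001 frames per second.
Time for a 26-frame gap: 26 ÷ (24/1001) = 13013/12 s.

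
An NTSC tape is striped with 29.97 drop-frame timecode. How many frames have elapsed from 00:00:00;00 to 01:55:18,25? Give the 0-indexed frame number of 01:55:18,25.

207357

As if non-drop at 30 labels/s: (1 × 3600 + 55 × 60 + 18) × 30 + 25 = 207565.
Minute boundaries passed: 115; those not divisible by 10: 115 − 11 = 104; dropped labels = 2 × 104 = 208.
Actual frame index = 207565 − 208 = 207357.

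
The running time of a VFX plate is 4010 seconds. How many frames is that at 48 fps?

192480 frames

Frames = 4010 × 48 = 192480.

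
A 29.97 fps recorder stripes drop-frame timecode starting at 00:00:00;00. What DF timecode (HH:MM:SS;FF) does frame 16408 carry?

00:09:07;16

Ten DF minutes hold 17982 frames, so frame 16408 lies in block 0 (frames 0–17981) with 16408 frames into that block.
The block's first minute is 1800 frames and the rest 1798 each; 16408 frames reaches minute 9, so 0 × 18 + 9 × 2 = 18 labels have been skipped so far.
Adding those back, label number 16408 + 18 = 16426 at 30 labels/s is 547 s + 16 f = 0 h 9 min 7 s frame 16, i.e. 00:09:07;16.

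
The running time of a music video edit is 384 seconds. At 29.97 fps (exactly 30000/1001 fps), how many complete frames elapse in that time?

11508 frames

Frames = 384 × 30000/1001 = 11520000/1001 ≈ 11508.4915.
Complete frames: 11508.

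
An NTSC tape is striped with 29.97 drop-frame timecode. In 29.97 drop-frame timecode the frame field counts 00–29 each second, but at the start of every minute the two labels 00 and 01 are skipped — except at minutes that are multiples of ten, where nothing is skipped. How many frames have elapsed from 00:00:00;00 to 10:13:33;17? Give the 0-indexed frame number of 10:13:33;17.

1103303

Complete 10-minute blocks: 61, each 17982 frames → 1096902.
Remaining 3 whole minutes in the current block: 1800 + 2 × 1798 = 5396 frames.
Within the current minute: 33 × 30 + 17 − 2 = 1005 (labels ;00/;01 skipped at this minute). Total = 1096902 + 5396 + 1005 = 1103303.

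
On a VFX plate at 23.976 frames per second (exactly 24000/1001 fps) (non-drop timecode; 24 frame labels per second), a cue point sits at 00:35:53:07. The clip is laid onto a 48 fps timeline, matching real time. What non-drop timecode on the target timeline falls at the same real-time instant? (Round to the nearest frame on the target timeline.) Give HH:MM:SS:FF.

00:35:55:21

Source frame index: (0×3600 + 35×60 + 53) × 24 + 7 = 51679.
Real time: 51679 / (24000/1001) = 51730679/24000 s.
Target frame: (51730679/24000) × (48) = 51730679/500 ≈ 103461.358 → 103461.
At 48 labels/s: frame 103461 → 00:35:55:21.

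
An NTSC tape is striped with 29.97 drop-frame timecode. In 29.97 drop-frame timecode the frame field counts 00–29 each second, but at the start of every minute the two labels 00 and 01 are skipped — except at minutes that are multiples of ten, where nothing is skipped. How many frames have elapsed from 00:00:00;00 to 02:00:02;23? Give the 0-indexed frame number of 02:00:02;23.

215867

As if non-drop at 30 labels/s: (2 × 3600 + 0 × 60 + 2) × 30 + 23 = 216083.
Minute boundaries passed: 120; those not divisible by 10: 120 − 12 = 108; dropped labels = 2 × 108 = 216.
Actual frame index = 216083 − 216 = 215867.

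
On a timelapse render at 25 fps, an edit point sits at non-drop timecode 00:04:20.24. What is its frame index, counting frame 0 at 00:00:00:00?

frame 6524

Total seconds to the label: (0 × 3600 + 4 × 60 + 20) = 260.
Frame index = 260 × 25 + 24 = 6524.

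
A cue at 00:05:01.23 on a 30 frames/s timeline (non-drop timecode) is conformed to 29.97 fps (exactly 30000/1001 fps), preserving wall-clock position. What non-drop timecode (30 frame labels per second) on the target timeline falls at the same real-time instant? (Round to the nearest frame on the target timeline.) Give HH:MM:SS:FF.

00:05:01:14

Source frame index: (0×3600 + 5×60 + 1) × 30 + 23 = 9053.
Real time: 9053 / (30) = 9053/30 s.
Target frame: (9053/30) × (30000/1001) = 823000/91 ≈ 9043.956 → 9044.
At 30 labels/s: frame 9044 → 00:05:01:14.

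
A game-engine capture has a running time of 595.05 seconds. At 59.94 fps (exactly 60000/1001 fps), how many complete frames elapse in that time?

35667 frames

Frames = 595.05 × 60000/1001 = 35703000/1001 ≈ 35667.3327.
Complete frames: 35667.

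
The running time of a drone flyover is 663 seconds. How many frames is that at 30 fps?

19890 frames

Frames = 663 × 30 = 19890.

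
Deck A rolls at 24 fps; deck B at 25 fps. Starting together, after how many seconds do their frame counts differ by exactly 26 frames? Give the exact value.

The gap grows by |25 − 24| = 1 frame per second.
Time for a 26-frame gap: 26 ÷ (1) = 26 s.

26 seconds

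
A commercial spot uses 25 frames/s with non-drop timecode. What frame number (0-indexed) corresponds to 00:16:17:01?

24426

Total seconds to the label: (0 × 3600 + 16 × 60 + 17) = 977.
Frame index = 977 × 25 + 1 = 24426.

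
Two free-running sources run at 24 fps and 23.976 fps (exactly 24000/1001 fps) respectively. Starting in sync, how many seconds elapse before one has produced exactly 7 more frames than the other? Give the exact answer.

7007/24 seconds

The gap grows by |24000/1001 − 24| = 24/1001 frames per second.
Time for a 7-frame gap: 7 ÷ (24/1001) = 7007/24 s.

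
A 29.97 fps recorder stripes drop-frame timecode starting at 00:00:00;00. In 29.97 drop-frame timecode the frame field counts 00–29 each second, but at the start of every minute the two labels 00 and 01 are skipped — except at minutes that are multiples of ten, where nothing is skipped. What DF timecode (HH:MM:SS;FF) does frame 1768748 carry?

16:23:37;08

Ten DF minutes hold 17982 frames, so frame 1768748 lies in block 98 (frames 1762236–1780217) with 6512 frames into that block.
The block's first minute is 1800 frames and the rest 1798 each; 6512 frames reaches minute 3, so 98 × 18 + 3 × 2 = 1770 labels have been skipped so far.
Adding those back, label number 1768748 + 1770 = 1770518 at 30 labels/s is 59017 s + 8 f = 16 h 23 min 37 s frame 8, i.e. 16:23:37;08.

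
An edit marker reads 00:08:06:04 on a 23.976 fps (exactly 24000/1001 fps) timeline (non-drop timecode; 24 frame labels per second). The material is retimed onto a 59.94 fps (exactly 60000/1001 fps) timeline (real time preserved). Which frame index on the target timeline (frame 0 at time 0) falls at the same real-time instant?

Source frame index: (0×3600 + 8×60 + 6) × 24 + 4 = 11668.
Real time: 11668 / (24000/1001) = 2919917/6000 s.
Target frame: (2919917/6000) × (60000/1001) = 29170.

frame 29170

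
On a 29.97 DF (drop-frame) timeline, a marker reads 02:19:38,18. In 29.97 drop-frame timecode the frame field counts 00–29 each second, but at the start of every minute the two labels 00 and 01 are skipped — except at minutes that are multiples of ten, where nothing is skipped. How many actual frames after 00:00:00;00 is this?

As if non-drop at 30 labels/s: (2 × 3600 + 19 × 60 + 38) × 30 + 18 = 251358.
Minute boundaries passed: 139; those not divisible by 10: 139 − 13 = 126; dropped labels = 2 × 126 = 252.
Actual frame index = 251358 − 252 = 251106.

251106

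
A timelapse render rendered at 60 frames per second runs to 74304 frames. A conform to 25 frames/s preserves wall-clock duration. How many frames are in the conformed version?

Target frames = source frames × (target rate / source rate) = 74304 × (25)/(60) = 74304 × 5/12 = 30960.

30960 frames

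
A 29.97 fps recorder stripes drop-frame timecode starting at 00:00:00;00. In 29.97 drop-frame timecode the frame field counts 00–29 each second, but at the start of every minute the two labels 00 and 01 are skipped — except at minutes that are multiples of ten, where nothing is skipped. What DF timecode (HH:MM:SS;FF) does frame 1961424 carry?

18:10:46;06

Each 10-minute DF block holds 10 × 60 × 30 − 9 × 2 = 17982 frames. 1961424 ÷ 17982 → 109 full blocks, remainder 1386.
Within the partial block the first minute is 1800 frames and each further minute 1798, so 0 further minute boundaries passed. Total skipped labels = 18 × 109 + 2 × 0 = 1962.
Non-drop label index = 1961424 + 1962 = 1963386; at 30 labels/s that is 18:10:46:06, i.e. DF 18:10:46;06.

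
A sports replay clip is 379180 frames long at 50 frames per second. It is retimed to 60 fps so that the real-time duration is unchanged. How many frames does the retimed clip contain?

Target frames = source frames × (target rate / source rate) = 379180 × (60)/(50) = 379180 × 6/5 = 455016.

455016 frames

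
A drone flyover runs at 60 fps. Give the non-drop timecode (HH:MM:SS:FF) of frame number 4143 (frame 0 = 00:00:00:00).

00:01:09:03

4143 ÷ 60 = 69 full seconds, remainder 3 frames.
69 s = 0 h 1 min 9 s.
Timecode: 00:01:09:03.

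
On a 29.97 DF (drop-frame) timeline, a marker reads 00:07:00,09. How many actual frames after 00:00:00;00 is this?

As if non-drop at 30 labels/s: (0 × 3600 + 7 × 60 + 0) × 30 + 9 = 12609.
Minute boundaries passed: 7; those not divisible by 10: 7 − 0 = 7; dropped labels = 2 × 7 = 14.
Actual frame index = 12609 − 14 = 12595.

12595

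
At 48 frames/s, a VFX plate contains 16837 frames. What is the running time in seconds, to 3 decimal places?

350.771 seconds

Running time = 16837 × 1/48 = 16837/48 s ≈ 350.771 s.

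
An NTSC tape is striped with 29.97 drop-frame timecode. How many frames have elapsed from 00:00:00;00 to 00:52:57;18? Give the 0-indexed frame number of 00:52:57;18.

As if non-drop at 30 labels/s: (0 × 3600 + 52 × 60 + 57) × 30 + 18 = 95328.
Minute boundaries passed: 52; those not divisible by 10: 52 − 5 = 47; dropped labels = 2 × 47 = 94.
Actual frame index = 95328 − 94 = 95234.

95234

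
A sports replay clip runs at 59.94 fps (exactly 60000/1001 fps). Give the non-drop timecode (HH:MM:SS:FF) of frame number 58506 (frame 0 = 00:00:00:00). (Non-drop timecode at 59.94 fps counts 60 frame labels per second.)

58506 ÷ 60 = 975 full seconds, remainder 6 frames.
975 s = 0 h 16 min 15 s.
Timecode: 00:16:15:06.

00:16:15:06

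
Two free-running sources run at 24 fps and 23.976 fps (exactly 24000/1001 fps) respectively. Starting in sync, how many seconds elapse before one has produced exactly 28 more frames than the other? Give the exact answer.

7007/6 seconds

The gap grows by |24000/1001 − 24| = 24/1001 frames per second.
Time for a 28-frame gap: 28 ÷ (24/1001) = 7007/6 s.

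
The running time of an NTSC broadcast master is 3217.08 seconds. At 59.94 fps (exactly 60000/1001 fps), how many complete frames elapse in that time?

Frames = 3217.08 × 60000/1001 = 193024800/1001 ≈ 192831.9680.
Complete frames: 192831.

192831 frames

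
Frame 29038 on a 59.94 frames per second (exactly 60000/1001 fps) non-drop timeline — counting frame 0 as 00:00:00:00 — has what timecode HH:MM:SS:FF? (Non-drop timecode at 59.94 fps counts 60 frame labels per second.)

00:08:03:58

29038 ÷ 60 = 483 full seconds, remainder 58 frames.
483 s = 0 h 8 min 3 s.
Timecode: 00:08:03:58.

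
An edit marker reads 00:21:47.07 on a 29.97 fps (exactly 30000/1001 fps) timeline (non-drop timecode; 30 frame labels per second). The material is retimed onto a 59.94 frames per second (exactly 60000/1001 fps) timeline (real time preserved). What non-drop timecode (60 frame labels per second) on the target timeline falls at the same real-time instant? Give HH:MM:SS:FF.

00:21:47:14

Source frame index: (0×3600 + 21×60 + 47) × 30 + 7 = 39217.
Real time: 39217 / (30000/1001) = 39256217/30000 s.
Target frame: (39256217/30000) × (60000/1001) = 78434.
At 60 labels/s: frame 78434 → 00:21:47:14.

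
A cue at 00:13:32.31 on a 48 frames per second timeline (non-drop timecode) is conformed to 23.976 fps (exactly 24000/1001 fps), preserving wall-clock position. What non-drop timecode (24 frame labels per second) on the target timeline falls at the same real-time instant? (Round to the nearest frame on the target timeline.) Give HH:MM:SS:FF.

Source frame index: (0×3600 + 13×60 + 32) × 48 + 31 = 39007.
Real time: 39007 / (48) = 39007/48 s.
Target frame: (39007/48) × (24000/1001) = 19503500/1001 ≈ 19484.016 → 19484.
At 24 labels/s: frame 19484 → 00:13:31:20.

00:13:31:20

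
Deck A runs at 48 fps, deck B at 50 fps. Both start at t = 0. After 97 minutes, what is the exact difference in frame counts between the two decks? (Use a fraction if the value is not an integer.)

11640 frames

97 min = 5820 s.
A emits 48 × 5820 = 279360 frames; B emits 50 × 5820 = 291000.
Difference = 11640 frames; B is ahead of A.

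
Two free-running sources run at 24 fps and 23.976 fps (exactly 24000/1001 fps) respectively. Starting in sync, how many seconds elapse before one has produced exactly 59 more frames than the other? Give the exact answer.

59059/24 seconds

The gap grows by |24000/1001 − 24| = 24/1001 frames per second.
Time for a 59-frame gap: 59 ÷ (24/1001) = 59059/24 s.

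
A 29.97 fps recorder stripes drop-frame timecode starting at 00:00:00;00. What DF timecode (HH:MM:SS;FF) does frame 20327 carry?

Each 10-minute DF block holds 10 × 60 × 30 − 9 × 2 = 17982 frames. 20327 ÷ 17982 → 1 full block, remainder 2345.
Within the partial block the first minute is 1800 frames and each further minute 1798, so 1 further minute boundary passed. Total skipped labels = 18 × 1 + 2 × 1 = 20.
Non-drop label index = 20327 + 20 = 20347; at 30 labels/s that is 00:11:18:07, i.e. DF 00:11:18;07.

00:11:18;07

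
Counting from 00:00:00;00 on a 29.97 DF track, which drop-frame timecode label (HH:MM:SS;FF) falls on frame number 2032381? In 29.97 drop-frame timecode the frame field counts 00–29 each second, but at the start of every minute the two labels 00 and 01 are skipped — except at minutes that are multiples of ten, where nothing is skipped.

Ten DF minutes hold 17982 frames, so frame 2032381 lies in block 113 (frames 2031966–2049947) with 415 frames into that block.
The block's first minute is 1800 frames and the rest 1798 each; 415 frames reaches minute 0, so 113 × 18 + 0 × 2 = 2034 labels have been skipped so far.
Adding those back, label number 2032381 + 2034 = 2034415 at 30 labels/s is 67813 s + 25 f = 18 h 50 min 13 s frame 25, i.e. 18:50:13;25.

18:50:13;25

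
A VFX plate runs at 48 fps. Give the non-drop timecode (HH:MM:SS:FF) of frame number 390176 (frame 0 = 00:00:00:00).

02:15:28:32

390176 ÷ 48 = 8128 full seconds, remainder 32 frames.
8128 s = 2 h 15 min 28 s.
Timecode: 02:15:28:32.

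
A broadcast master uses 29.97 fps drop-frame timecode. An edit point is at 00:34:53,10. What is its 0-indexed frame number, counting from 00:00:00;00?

62738

Complete 10-minute blocks: 3, each 17982 frames → 53946.
Remaining 4 whole minutes in the current block: 1800 + 3 × 1798 = 7194 frames.
Within the current minute: 53 × 30 + 10 − 2 = 1598 (labels ;00/;01 skipped at this minute). Total = 53946 + 7194 + 1598 = 62738.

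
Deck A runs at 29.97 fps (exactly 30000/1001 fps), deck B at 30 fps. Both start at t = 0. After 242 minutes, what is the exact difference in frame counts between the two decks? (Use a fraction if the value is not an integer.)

39600/91 frames

242 min = 14520 s.
A emits 30000/1001 × 14520 = 39600000/91 frames; B emits 30 × 14520 = 435600.
Difference = 39600/91 frames (≈ 435.1648); B is ahead of A.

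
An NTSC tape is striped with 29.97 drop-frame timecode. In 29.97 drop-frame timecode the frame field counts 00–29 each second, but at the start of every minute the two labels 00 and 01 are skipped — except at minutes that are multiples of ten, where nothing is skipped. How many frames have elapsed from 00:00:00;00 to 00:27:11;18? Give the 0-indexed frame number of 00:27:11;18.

As if non-drop at 30 labels/s: (0 × 3600 + 27 × 60 + 11) × 30 + 18 = 48948.
Minute boundaries passed: 27; those not divisible by 10: 27 − 2 = 25; dropped labels = 2 × 25 = 50.
Actual frame index = 48948 − 50 = 48898.

48898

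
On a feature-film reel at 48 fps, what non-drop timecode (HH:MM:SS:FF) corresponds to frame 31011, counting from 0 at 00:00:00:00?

00:10:46:03

31011 ÷ 48 = 646 full seconds, remainder 3 frames.
646 s = 0 h 10 min 46 s.
Timecode: 00:10:46:03.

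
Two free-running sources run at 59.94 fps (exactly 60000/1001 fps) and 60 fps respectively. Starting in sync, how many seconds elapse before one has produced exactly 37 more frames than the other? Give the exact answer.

The gap grows by |60 − 60000/1001| = 60/1001 frames per second.
Time for a 37-frame gap: 37 ÷ (60/1001) = 37037/60 s.

37037/60 seconds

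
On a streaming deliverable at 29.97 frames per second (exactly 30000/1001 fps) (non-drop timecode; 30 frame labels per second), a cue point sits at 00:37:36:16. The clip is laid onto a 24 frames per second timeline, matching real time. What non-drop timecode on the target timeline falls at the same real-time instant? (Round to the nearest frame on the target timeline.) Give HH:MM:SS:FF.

Source frame index: (0×3600 + 37×60 + 36) × 30 + 16 = 67696.
Real time: 67696 / (30000/1001) = 4235231/1875 s.
Target frame: (4235231/1875) × (24) = 33881848/625 ≈ 54210.957 → 54211.
At 24 labels/s: frame 54211 → 00:37:38:19.

00:37:38:19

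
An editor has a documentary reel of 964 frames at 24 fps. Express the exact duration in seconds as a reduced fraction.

Running time = 964 ÷ (24) = 964 × 1/24 = 241/6 s.

241/6 seconds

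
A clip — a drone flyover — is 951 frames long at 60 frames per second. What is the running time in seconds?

Running time = 951 / (60) = 15.85 s.

15.85 seconds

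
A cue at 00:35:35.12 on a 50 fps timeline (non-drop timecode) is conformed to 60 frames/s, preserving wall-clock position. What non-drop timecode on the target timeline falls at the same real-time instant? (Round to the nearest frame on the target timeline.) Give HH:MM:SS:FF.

Source frame index: (0×3600 + 35×60 + 35) × 50 + 12 = 106762.
Real time: 106762 / (50) = 53381/25 s.
Target frame: (53381/25) × (60) = 640572/5 ≈ 128114.400 → 128114.
At 60 labels/s: frame 128114 → 00:35:35:14.

00:35:35:14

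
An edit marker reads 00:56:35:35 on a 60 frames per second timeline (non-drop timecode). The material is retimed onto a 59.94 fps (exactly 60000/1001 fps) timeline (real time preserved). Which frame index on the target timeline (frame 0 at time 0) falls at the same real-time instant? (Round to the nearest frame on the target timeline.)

Source frame index: (0×3600 + 56×60 + 35) × 60 + 35 = 203735.
Real time: 203735 / (60) = 40747/12 s.
Target frame: (40747/12) × (60000/1001) = 29105000/143 ≈ 203531.469 → 203531.

frame 203531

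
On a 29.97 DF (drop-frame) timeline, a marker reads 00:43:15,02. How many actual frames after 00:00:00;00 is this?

As if non-drop at 30 labels/s: (0 × 3600 + 43 × 60 + 15) × 30 + 2 = 77852.
Minute boundaries passed: 43; those not divisible by 10: 43 − 4 = 39; dropped labels = 2 × 39 = 78.
Actual frame index = 77852 − 78 = 77774.

77774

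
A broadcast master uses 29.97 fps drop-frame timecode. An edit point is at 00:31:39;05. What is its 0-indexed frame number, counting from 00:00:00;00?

Complete 10-minute blocks: 3, each 17982 frames → 53946.
Remaining 1 whole minute in the current block: 1800 + 0 × 1798 = 1800 frames.
Within the current minute: 39 × 30 + 5 − 2 = 1173 (labels ;00/;01 skipped at this minute). Total = 53946 + 1800 + 1173 = 56919.

56919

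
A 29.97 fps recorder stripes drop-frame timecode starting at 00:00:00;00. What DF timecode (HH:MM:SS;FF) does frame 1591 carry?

Each 10-minute DF block holds 10 × 60 × 30 − 9 × 2 = 17982 frames. 1591 ÷ 17982 → 0 full blocks, remainder 1591.
Within the partial block the first minute is 1800 frames and each further minute 1798, so 0 further minute boundaries passed. Total skipped labels = 18 × 0 + 2 × 0 = 0.
Non-drop label index = 1591 + 0 = 1591; at 30 labels/s that is 00:00:53:01, i.e. DF 00:00:53;01.

00:00:53;01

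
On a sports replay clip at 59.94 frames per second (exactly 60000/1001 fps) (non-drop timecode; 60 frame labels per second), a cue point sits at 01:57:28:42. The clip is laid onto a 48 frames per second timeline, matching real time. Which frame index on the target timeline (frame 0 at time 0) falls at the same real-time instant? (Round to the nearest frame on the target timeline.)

frame 338676

Source frame index: (1×3600 + 57×60 + 28) × 60 + 42 = 422922.
Real time: 422922 / (60000/1001) = 70557487/10000 s.
Target frame: (70557487/10000) × (48) = 211672461/625 ≈ 338675.938 → 338676.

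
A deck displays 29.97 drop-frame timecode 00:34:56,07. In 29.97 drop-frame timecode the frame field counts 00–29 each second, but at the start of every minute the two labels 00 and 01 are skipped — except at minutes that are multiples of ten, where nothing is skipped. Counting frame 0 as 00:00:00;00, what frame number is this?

62825

As if non-drop at 30 labels/s: (0 × 3600 + 34 × 60 + 56) × 30 + 7 = 62887.
Minute boundaries passed: 34; those not divisible by 10: 34 − 3 = 31; dropped labels = 2 × 31 = 62.
Actual frame index = 62887 − 62 = 62825.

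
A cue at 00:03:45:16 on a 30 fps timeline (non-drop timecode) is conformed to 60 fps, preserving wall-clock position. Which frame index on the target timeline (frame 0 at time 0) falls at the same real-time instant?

frame 13532

Source frame index: (0×3600 + 3×60 + 45) × 30 + 16 = 6766.
Real time: 6766 / (30) = 3383/15 s.
Target frame: (3383/15) × (60) = 13532.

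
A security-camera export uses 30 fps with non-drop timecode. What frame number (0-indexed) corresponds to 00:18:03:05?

frame 32495

Total seconds to the label: (0 × 3600 + 18 × 60 + 3) = 1083.
Frame index = 1083 × 30 + 5 = 32495.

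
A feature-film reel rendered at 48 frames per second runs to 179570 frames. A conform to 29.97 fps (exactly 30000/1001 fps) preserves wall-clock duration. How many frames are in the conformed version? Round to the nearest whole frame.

112119 frames

Frames at target rate = 179570 × (30000/1001) / (48) = 112231250/1001 ≈ 112119.131.
Nearest whole frame: 112119.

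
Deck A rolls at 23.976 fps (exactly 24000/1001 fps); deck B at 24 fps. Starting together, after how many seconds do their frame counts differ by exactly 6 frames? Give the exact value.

250.25 seconds

The gap grows by |24 − 24000/1001| = 24/1001 frames per second.
Time for a 6-frame gap: 6 ÷ (24/1001) = 250.25 s.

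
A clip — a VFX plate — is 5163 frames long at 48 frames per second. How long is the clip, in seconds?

107.5625 seconds

Running time = 5163 / (48) = 107.5625 s.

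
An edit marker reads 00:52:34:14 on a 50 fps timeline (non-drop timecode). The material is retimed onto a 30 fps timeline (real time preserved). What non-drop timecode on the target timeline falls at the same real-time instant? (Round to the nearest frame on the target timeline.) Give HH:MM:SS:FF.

Source frame index: (0×3600 + 52×60 + 34) × 50 + 14 = 157714.
Real time: 157714 / (50) = 78857/25 s.
Target frame: (78857/25) × (30) = 473142/5 ≈ 94628.400 → 94628.
At 30 labels/s: frame 94628 → 00:52:34:08.

00:52:34:08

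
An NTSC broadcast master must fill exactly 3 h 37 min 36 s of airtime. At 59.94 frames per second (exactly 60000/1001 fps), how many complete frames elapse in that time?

782577 frames

3 h 37 min 36 s = 13056 s.
Frames = 13056 × 60000/1001 = 783360000/1001 ≈ 782577.4226.
Complete frames: 782577.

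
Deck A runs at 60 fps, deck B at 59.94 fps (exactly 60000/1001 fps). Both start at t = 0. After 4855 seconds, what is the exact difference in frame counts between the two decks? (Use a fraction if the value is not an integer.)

291300/1001 frames

A emits 60 × 4855 = 291300 frames; B emits 60000/1001 × 4855 = 291300000/1001.
Difference = 291300/1001 frames (≈ 291.0090); B is behind A.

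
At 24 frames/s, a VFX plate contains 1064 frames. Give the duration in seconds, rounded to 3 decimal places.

Running time = 1064 × 1/24 = 133/3 s ≈ 44.333 s.

44.333 seconds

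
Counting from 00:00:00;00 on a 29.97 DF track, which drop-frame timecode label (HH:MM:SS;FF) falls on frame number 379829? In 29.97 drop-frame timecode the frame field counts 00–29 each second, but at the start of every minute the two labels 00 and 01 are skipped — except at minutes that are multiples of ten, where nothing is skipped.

03:31:13;19

Ten DF minutes hold 17982 frames, so frame 379829 lies in block 21 (frames 377622–395603) with 2207 frames into that block.
The block's first minute is 1800 frames and the rest 1798 each; 2207 frames reaches minute 1, so 21 × 18 + 1 × 2 = 380 labels have been skipped so far.
Adding those back, label number 379829 + 380 = 380209 at 30 labels/s is 12673 s + 19 f = 3 h 31 min 13 s frame 19, i.e. 03:31:13;19.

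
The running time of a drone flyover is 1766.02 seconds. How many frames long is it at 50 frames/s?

88301 frames

Frames = 1766.02 × 50 = 88301.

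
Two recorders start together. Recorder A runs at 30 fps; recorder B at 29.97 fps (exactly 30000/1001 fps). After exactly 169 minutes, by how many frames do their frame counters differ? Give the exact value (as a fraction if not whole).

23400/77 frames

169 min = 10140 s.
A emits 30 × 10140 = 304200 frames; B emits 30000/1001 × 10140 = 23400000/77.
Difference = 23400/77 frames (≈ 303.8961); B is behind A.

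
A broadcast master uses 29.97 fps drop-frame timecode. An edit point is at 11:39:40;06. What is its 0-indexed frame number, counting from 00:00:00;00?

Complete 10-minute blocks: 69, each 17982 frames → 1240758.
Remaining 9 whole minutes in the current block: 1800 + 8 × 1798 = 16184 frames.
Within the current minute: 40 × 30 + 6 − 2 = 1204 (labels ;00/;01 skipped at this minute). Total = 1240758 + 16184 + 1204 = 1258146.

1258146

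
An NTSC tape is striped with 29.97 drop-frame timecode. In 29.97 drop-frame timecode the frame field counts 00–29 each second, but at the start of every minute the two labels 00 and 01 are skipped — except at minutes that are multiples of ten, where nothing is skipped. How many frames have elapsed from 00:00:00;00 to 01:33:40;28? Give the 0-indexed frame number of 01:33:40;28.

168460

As if non-drop at 30 labels/s: (1 × 3600 + 33 × 60 + 40) × 30 + 28 = 168628.
Minute boundaries passed: 93; those not divisible by 10: 93 − 9 = 84; dropped labels = 2 × 84 = 168.
Actual frame index = 168628 − 168 = 168460.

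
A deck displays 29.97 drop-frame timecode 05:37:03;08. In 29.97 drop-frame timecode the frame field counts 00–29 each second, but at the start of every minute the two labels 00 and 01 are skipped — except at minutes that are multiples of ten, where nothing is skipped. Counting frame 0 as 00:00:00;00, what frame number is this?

As if non-drop at 30 labels/s: (5 × 3600 + 37 × 60 + 3) × 30 + 8 = 606698.
Minute boundaries passed: 337; those not divisible by 10: 337 − 33 = 304; dropped labels = 2 × 304 = 608.
Actual frame index = 606698 − 608 = 606090.

606090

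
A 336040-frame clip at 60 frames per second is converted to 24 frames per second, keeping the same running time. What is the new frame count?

Target frames = source frames × (target rate / source rate) = 336040 × (24)/(60) = 336040 × 2/5 = 134416.

134416 frames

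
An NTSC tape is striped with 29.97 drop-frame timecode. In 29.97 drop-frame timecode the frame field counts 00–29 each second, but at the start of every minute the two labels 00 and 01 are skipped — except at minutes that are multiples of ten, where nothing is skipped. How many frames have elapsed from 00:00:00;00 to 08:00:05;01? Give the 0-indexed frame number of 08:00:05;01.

863287

As if non-drop at 30 labels/s: (8 × 3600 + 0 × 60 + 5) × 30 + 1 = 864151.
Minute boundaries passed: 480; those not divisible by 10: 480 − 48 = 432; dropped labels = 2 × 432 = 864.
Actual frame index = 864151 − 864 = 863287.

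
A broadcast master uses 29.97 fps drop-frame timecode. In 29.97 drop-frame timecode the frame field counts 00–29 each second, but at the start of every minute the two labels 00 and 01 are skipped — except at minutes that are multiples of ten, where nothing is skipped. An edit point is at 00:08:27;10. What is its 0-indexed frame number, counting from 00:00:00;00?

15204

As if non-drop at 30 labels/s: (0 × 3600 + 8 × 60 + 27) × 30 + 10 = 15220.
Minute boundaries passed: 8; those not divisible by 10: 8 − 0 = 8; dropped labels = 2 × 8 = 16.
Actual frame index = 15220 − 16 = 15204.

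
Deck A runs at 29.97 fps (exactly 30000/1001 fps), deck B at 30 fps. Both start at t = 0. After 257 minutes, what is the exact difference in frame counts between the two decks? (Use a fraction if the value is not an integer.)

462600/1001 frames

257 min = 15420 s.
A emits 30000/1001 × 15420 = 462600000/1001 frames; B emits 30 × 15420 = 462600.
Difference = 462600/1001 frames (≈ 462.1379); B is ahead of A.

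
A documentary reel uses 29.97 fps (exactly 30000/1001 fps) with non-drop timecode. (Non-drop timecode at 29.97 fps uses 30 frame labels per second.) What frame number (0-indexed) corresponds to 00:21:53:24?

frame 39414

Total seconds to the label: (0 × 3600 + 21 × 60 + 53) = 1313.
Frame index = 1313 × 30 + 24 = 39414.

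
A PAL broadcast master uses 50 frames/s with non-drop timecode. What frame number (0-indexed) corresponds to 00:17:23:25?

frame 52175

Total seconds to the label: (0 × 3600 + 17 × 60 + 23) = 1043.
Frame index = 1043 × 50 + 25 = 52175.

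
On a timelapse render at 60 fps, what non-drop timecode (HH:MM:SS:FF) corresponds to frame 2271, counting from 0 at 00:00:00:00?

2271 ÷ 60 = 37 full seconds, remainder 51 frames.
37 s = 0 h 0 min 37 s.
Timecode: 00:00:37:51.

00:00:37:51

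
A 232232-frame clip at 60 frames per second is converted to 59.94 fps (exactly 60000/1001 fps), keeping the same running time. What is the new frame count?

232000 frames

Target frames = source frames × (target rate / source rate) = 232232 × (60000/1001)/(60) = 232232 × 1000/1001 = 232000.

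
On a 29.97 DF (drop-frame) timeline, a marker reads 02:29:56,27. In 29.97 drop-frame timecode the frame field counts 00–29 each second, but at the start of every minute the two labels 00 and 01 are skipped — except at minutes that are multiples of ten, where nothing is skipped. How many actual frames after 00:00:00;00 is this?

Complete 10-minute blocks: 14, each 17982 frames → 251748.
Remaining 9 whole minutes in the current block: 1800 + 8 × 1798 = 16184 frames.
Within the current minute: 56 × 30 + 27 − 2 = 1705 (labels ;00/;01 skipped at this minute). Total = 251748 + 16184 + 1705 = 269637.

269637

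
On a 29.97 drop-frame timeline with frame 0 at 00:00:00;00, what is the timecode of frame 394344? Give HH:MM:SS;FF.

Each 10-minute DF block holds 10 × 60 × 30 − 9 × 2 = 17982 frames. 394344 ÷ 17982 → 21 full blocks, remainder 16722.
Within the partial block the first minute is 1800 frames and each further minute 1798, so 9 further minute boundaries passed. Total skipped labels = 18 × 21 + 2 × 9 = 396.
Non-drop label index = 394344 + 396 = 394740; at 30 labels/s that is 03:39:18:00, i.e. DF 03:39:18;00.

03:39:18;00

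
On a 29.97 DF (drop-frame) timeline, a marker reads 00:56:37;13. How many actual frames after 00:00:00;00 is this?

101821

Complete 10-minute blocks: 5, each 17982 frames → 89910.
Remaining 6 whole minutes in the current block: 1800 + 5 × 1798 = 10790 frames.
Within the current minute: 37 × 30 + 13 − 2 = 1121 (labels ;00/;01 skipped at this minute). Total = 89910 + 10790 + 1121 = 101821.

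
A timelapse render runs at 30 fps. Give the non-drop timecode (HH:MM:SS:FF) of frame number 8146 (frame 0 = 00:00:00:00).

8146 ÷ 30 = 271 full seconds, remainder 16 frames.
271 s = 0 h 4 min 31 s.
Timecode: 00:04:31:16.

00:04:31:16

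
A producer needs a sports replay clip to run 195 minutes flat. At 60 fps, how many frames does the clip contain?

195 min = 11700 s.
Frames = 11700 × 60 = 702000.

702000 frames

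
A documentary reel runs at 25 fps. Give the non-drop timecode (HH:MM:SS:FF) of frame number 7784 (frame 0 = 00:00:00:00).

7784 ÷ 25 = 311 full seconds, remainder 9 frames.
311 s = 0 h 5 min 11 s.
Timecode: 00:05:11:09.

00:05:11:09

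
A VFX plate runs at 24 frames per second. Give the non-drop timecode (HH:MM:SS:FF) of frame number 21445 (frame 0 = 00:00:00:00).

00:14:53:13

21445 ÷ 24 = 893 full seconds, remainder 13 frames.
893 s = 0 h 14 min 53 s.
Timecode: 00:14:53:13.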